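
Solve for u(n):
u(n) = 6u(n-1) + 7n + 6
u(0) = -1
First-order linear with linear forcing.
Homogeneous solution: u_h(n) = A·(6)^n.
Try particular u_p(n) = pn + q. Substituting:
  pn + q = 6(p(n-1) + q) + 7n + 6.
Matching the n-coefficient: p = 6p + 7 ⇒ p = - \frac{7}{5}.
Matching constants: q = -6p + 6q + 6 ⇒ q = - \frac{72}{25}.
General: u(n) = A·(6)^n - \frac{7 n}{5} - \frac{72}{25}.
Apply u(0) = -1: A - \frac{72}{25} = -1 ⇒ A = \frac{47}{25}.
So u(n) = \frac{47 \cdot 6^{n}}{25} - \frac{7 n}{5} - \frac{72}{25}.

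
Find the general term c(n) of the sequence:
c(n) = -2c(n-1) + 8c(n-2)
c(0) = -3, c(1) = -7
Characteristic equation: x² + 2x - 8 = 0, which factors as (x - (2))(x - (-4)) = 0.
Roots r₁ = 2, r₂ = -4 (distinct).
General solution: c(n) = A·(2)^n + B·(-4)^n.
From c(0) = -3: A + B = -3.
From c(1) = -7: 2A - 4B = -7.
Solving: A = - \frac{19}{6}, B = \frac{1}{6}.
So c(n) = \frac{\left(-4\right)^{n}}{6} - \frac{19 \cdot 2^{n}}{6}.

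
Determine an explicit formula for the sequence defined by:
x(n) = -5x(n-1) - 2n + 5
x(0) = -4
First-order linear with linear forcing.
Homogeneous solution: x_h(n) = A·(-5)^n.
Try particular x_p(n) = pn + q. Substituting:
  pn + q = -5(p(n-1) + q) - 2n + 5.
Matching the n-coefficient: p = -5p - 2 ⇒ p = - \frac{1}{3}.
Matching constants: q = 5p - 5q + 5 ⇒ q = \frac{5}{9}.
General: x(n) = A·(-5)^n - \frac{n}{3} + \frac{5}{9}.
Apply x(0) = -4: A + \frac{5}{9} = -4 ⇒ A = - \frac{41}{9}.
So x(n) = - \frac{41 \left(-5\right)^{n}}{9} - \frac{n}{3} + \frac{5}{9}.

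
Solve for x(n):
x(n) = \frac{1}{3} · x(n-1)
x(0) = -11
Pure geometric recurrence with ratio \frac{1}{3}.
By induction x(n) = x(0) · (\frac{1}{3})^n = - 11 \cdot 3^{- n}.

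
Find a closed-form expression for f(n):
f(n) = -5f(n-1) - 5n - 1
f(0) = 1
First-order linear with linear forcing.
Homogeneous solution: f_h(n) = A·(-5)^n.
Try particular f_p(n) = pn + q. Substituting:
  pn + q = -5(p(n-1) + q) - 5n - 1.
Matching the n-coefficient: p = -5p - 5 ⇒ p = - \frac{5}{6}.
Matching constants: q = 5p - 5q - 1 ⇒ q = - \frac{31}{36}.
General: f(n) = A·(-5)^n - \frac{5 n}{6} - \frac{31}{36}.
Apply f(0) = 1: A - \frac{31}{36} = 1 ⇒ A = \frac{67}{36}.
So f(n) = \frac{67 \left(-5\right)^{n}}{36} - \frac{5 n}{6} - \frac{31}{36}.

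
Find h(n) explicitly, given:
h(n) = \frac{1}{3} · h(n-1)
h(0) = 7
Pure geometric recurrence with ratio \frac{1}{3}.
By induction h(n) = h(0) · (\frac{1}{3})^n = 7 \cdot 3^{- n}.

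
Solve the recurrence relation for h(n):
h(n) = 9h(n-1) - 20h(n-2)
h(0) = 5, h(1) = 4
Characteristic equation: x² - 9x + 20 = 0, which factors as (x - (4))(x - (5)) = 0.
Roots r₁ = 4, r₂ = 5 (distinct).
General solution: h(n) = A·(4)^n + B·(5)^n.
From h(0) = 5: A + B = 5.
From h(1) = 4: 4A + 5B = 4.
Solving: A = 21, B = -16.
So h(n) = 21 \cdot 4^{n} - 16 \cdot 5^{n}.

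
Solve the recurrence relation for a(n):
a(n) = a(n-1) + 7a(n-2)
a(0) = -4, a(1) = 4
Characteristic equation: x² - x - 7 = 0.
Discriminant Δ = (1)² + 4·(7) = 29.
Roots r₁,₂ = (1 ± √29)/2, so r₁ = \frac{1}{2} + \frac{\sqrt{29}}{2}, r₂ = \frac{1}{2} - \frac{\sqrt{29}}{2}.
General solution: a(n) = A·r₁^n + B·r₂^n.
From the initial conditions, A + B = -4 and r₁A + r₂B = 4.
Since r₁ - r₂ = √29: A = (4 - (-4)r₂)/√29 = -2 + \frac{6 \sqrt{29}}{29}, and B = -4 - A = -2 - \frac{6 \sqrt{29}}{29}.
So a(n) = \left(-2 + \frac{6 \sqrt{29}}{29}\right)\left(\frac{1}{2} + \frac{\sqrt{29}}{2}\right)^n + \left(-2 - \frac{6 \sqrt{29}}{29}\right)\left(\frac{1}{2} - \frac{\sqrt{29}}{2}\right)^n.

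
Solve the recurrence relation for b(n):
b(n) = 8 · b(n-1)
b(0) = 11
Pure geometric recurrence with ratio 8.
By induction b(n) = b(0) · (8)^n = 11 \cdot 8^{n}.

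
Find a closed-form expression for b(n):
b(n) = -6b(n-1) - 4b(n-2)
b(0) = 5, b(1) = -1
Characteristic equation: x² + 6x + 4 = 0.
Discriminant Δ = (-6)² + 4·(-4) = 20.
Roots r₁,₂ = (-6 ± √20)/2, so r₁ = -3 + \sqrt{5}, r₂ = -3 - \sqrt{5}.
General solution: b(n) = A·r₁^n + B·r₂^n.
From the initial conditions, A + B = 5 and r₁A + r₂B = -1.
Since r₁ - r₂ = √20: A = (-1 - (5)r₂)/√20 = \frac{5}{2} + \frac{7 \sqrt{5}}{5}, and B = 5 - A = \frac{5}{2} - \frac{7 \sqrt{5}}{5}.
So b(n) = \left(\frac{5}{2} + \frac{7 \sqrt{5}}{5}\right)\left(-3 + \sqrt{5}\right)^n + \left(\frac{5}{2} - \frac{7 \sqrt{5}}{5}\right)\left(-3 - \sqrt{5}\right)^n.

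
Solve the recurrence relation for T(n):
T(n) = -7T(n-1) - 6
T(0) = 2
First-order linear non-homogeneous.
Homogeneous solution: T_h(n) = A·(-7)^n.
Try constant particular solution T_p = K: K = -7K - 6 ⇒ K = - \frac{3}{4}.
General: T(n) = A·(-7)^n - \frac{3}{4}.
Apply T(0) = 2: A - \frac{3}{4} = 2 ⇒ A = \frac{11}{4}.
So T(n) = \frac{11 \left(-7\right)^{n}}{4} - \frac{3}{4}.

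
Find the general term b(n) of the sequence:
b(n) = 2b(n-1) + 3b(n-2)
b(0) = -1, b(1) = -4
Characteristic equation: x² - 2x - 3 = 0, which factors as (x - (3))(x - (-1)) = 0.
Roots r₁ = 3, r₂ = -1 (distinct).
General solution: b(n) = A·(3)^n + B·(-1)^n.
From b(0) = -1: A + B = -1.
From b(1) = -4: 3A - B = -4.
Solving: A = - \frac{5}{4}, B = \frac{1}{4}.
So b(n) = \frac{\left(-1\right)^{n}}{4} - \frac{5 \cdot 3^{n}}{4}.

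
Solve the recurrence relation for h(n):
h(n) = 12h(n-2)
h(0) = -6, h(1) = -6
Characteristic equation: x² - 12 = 0.
Discriminant Δ = (0)² + 4·(12) = 48.
Roots r₁,₂ = (0 ± √48)/2, so r₁ = 2 \sqrt{3}, r₂ = - 2 \sqrt{3}.
General solution: h(n) = A·r₁^n + B·r₂^n.
From the initial conditions, A + B = -6 and r₁A + r₂B = -6.
Since r₁ - r₂ = √48: A = (-6 - (-6)r₂)/√48 = -3 - \frac{\sqrt{3}}{2}, and B = -6 - A = -3 + \frac{\sqrt{3}}{2}.
So h(n) = \left(-3 - \frac{\sqrt{3}}{2}\right)\left(2 \sqrt{3}\right)^n + \left(-3 + \frac{\sqrt{3}}{2}\right)\left(- 2 \sqrt{3}\right)^n.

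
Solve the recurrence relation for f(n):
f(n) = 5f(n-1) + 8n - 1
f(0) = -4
First-order linear with linear forcing.
Homogeneous solution: f_h(n) = A·(5)^n.
Try particular f_p(n) = pn + q. Substituting:
  pn + q = 5(p(n-1) + q) + 8n - 1.
Matching the n-coefficient: p = 5p + 8 ⇒ p = -2.
Matching constants: q = -5p + 5q - 1 ⇒ q = - \frac{9}{4}.
General: f(n) = A·(5)^n - 2 n - \frac{9}{4}.
Apply f(0) = -4: A - \frac{9}{4} = -4 ⇒ A = - \frac{7}{4}.
So f(n) = - \frac{7 \cdot 5^{n}}{4} - 2 n - \frac{9}{4}.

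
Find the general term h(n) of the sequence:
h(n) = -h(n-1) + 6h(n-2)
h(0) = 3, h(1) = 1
Characteristic equation: x² + x - 6 = 0, which factors as (x - (-3))(x - (2)) = 0.
Roots r₁ = -3, r₂ = 2 (distinct).
General solution: h(n) = A·(-3)^n + B·(2)^n.
From h(0) = 3: A + B = 3.
From h(1) = 1: -3A + 2B = 1.
Solving: A = 1, B = 2.
So h(n) = \left(-3\right)^{n} + 2 \cdot 2^{n}.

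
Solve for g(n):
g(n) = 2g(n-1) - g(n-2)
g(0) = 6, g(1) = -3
Characteristic equation: x² - 2x + 1 = 0, which is (x - (1))².
Repeated root r = 1.
General solution: g(n) = (A + Bn)·(1)^n.
From g(0) = 6: A = 6.
From g(1) = -3: (A + B)·(1) = -3 ⇒ B = -9.
So g(n) = \left(6 - 9 n\right) \cdot (1)^n.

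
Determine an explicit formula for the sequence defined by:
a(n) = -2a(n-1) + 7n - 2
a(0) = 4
First-order linear with linear forcing.
Homogeneous solution: a_h(n) = A·(-2)^n.
Try particular a_p(n) = pn + q. Substituting:
  pn + q = -2(p(n-1) + q) + 7n - 2.
Matching the n-coefficient: p = -2p + 7 ⇒ p = \frac{7}{3}.
Matching constants: q = 2p - 2q - 2 ⇒ q = \frac{8}{9}.
General: a(n) = A·(-2)^n + \frac{7 n}{3} + \frac{8}{9}.
Apply a(0) = 4: A + \frac{8}{9} = 4 ⇒ A = \frac{28}{9}.
So a(n) = \frac{28 \left(-2\right)^{n}}{9} + \frac{7 n}{3} + \frac{8}{9}.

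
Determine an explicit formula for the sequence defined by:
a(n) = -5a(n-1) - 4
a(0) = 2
First-order linear non-homogeneous.
Homogeneous solution: a_h(n) = A·(-5)^n.
Try constant particular solution a_p = K: K = -5K - 4 ⇒ K = - \frac{2}{3}.
General: a(n) = A·(-5)^n - \frac{2}{3}.
Apply a(0) = 2: A - \frac{2}{3} = 2 ⇒ A = \frac{8}{3}.
So a(n) = \frac{8 \left(-5\right)^{n}}{3} - \frac{2}{3}.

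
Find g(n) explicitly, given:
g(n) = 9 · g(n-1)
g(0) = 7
Pure geometric recurrence with ratio 9.
By induction g(n) = g(0) · (9)^n = 7 \cdot 9^{n}.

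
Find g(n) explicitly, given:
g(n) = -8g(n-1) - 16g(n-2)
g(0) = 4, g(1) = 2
Characteristic equation: x² + 8x + 16 = 0, which is (x - (-4))².
Repeated root r = -4.
General solution: g(n) = (A + Bn)·(-4)^n.
From g(0) = 4: A = 4.
From g(1) = 2: (A + B)·(-4) = 2 ⇒ B = - \frac{9}{2}.
So g(n) = \left(4 - \frac{9 n}{2}\right) \cdot (-4)^n.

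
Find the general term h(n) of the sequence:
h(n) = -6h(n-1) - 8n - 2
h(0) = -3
First-order linear with linear forcing.
Homogeneous solution: h_h(n) = A·(-6)^n.
Try particular h_p(n) = pn + q. Substituting:
  pn + q = -6(p(n-1) + q) - 8n - 2.
Matching the n-coefficient: p = -6p - 8 ⇒ p = - \frac{8}{7}.
Matching constants: q = 6p - 6q - 2 ⇒ q = - \frac{62}{49}.
General: h(n) = A·(-6)^n - \frac{8 n}{7} - \frac{62}{49}.
Apply h(0) = -3: A - \frac{62}{49} = -3 ⇒ A = - \frac{85}{49}.
So h(n) = - \frac{85 \left(-6\right)^{n}}{49} - \frac{8 n}{7} - \frac{62}{49}.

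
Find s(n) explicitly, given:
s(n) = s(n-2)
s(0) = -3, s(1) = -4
Characteristic equation: x² - 1 = 0, which factors as (x - (-1))(x - (1)) = 0.
Roots r₁ = -1, r₂ = 1 (distinct).
General solution: s(n) = A·(-1)^n + B·(1)^n.
From s(0) = -3: A + B = -3.
From s(1) = -4: -A + B = -4.
Solving: A = \frac{1}{2}, B = - \frac{7}{2}.
So s(n) = \frac{\left(-1\right)^{n}}{2} - \frac{7}{2}.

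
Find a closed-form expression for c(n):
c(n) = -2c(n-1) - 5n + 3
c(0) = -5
First-order linear with linear forcing.
Homogeneous solution: c_h(n) = A·(-2)^n.
Try particular c_p(n) = pn + q. Substituting:
  pn + q = -2(p(n-1) + q) - 5n + 3.
Matching the n-coefficient: p = -2p - 5 ⇒ p = - \frac{5}{3}.
Matching constants: q = 2p - 2q + 3 ⇒ q = - \frac{1}{9}.
General: c(n) = A·(-2)^n - \frac{5 n}{3} - \frac{1}{9}.
Apply c(0) = -5: A - \frac{1}{9} = -5 ⇒ A = - \frac{44}{9}.
So c(n) = - \frac{44 \left(-2\right)^{n}}{9} - \frac{5 n}{3} - \frac{1}{9}.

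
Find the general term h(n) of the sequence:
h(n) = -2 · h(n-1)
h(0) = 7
Pure geometric recurrence with ratio -2.
By induction h(n) = h(0) · (-2)^n = 7 \left(-2\right)^{n}.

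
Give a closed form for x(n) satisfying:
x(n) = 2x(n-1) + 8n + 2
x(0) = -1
First-order linear with linear forcing.
Homogeneous solution: x_h(n) = A·(2)^n.
Try particular x_p(n) = pn + q. Substituting:
  pn + q = 2(p(n-1) + q) + 8n + 2.
Matching the n-coefficient: p = 2p + 8 ⇒ p = -8.
Matching constants: q = -2p + 2q + 2 ⇒ q = -18.
General: x(n) = A·(2)^n - 8 n - 18.
Apply x(0) = -1: A - 18 = -1 ⇒ A = 17.
So x(n) = 17 \cdot 2^{n} - 8 n - 18.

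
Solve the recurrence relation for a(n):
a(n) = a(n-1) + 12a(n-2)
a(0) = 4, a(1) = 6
Characteristic equation: x² - x - 12 = 0, which factors as (x - (4))(x - (-3)) = 0.
Roots r₁ = 4, r₂ = -3 (distinct).
General solution: a(n) = A·(4)^n + B·(-3)^n.
From a(0) = 4: A + B = 4.
From a(1) = 6: 4A - 3B = 6.
Solving: A = \frac{18}{7}, B = \frac{10}{7}.
So a(n) = \frac{10 \left(-3\right)^{n}}{7} + \frac{18 \cdot 4^{n}}{7}.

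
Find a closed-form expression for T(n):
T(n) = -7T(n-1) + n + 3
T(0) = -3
First-order linear with linear forcing.
Homogeneous solution: T_h(n) = A·(-7)^n.
Try particular T_p(n) = pn + q. Substituting:
  pn + q = -7(p(n-1) + q) + n + 3.
Matching the n-coefficient: p = -7p + 1 ⇒ p = \frac{1}{8}.
Matching constants: q = 7p - 7q + 3 ⇒ q = \frac{31}{64}.
General: T(n) = A·(-7)^n + \frac{n}{8} + \frac{31}{64}.
Apply T(0) = -3: A + \frac{31}{64} = -3 ⇒ A = - \frac{223}{64}.
So T(n) = - \frac{223 \left(-7\right)^{n}}{64} + \frac{n}{8} + \frac{31}{64}.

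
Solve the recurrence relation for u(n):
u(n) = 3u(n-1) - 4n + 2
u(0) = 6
First-order linear with linear forcing.
Homogeneous solution: u_h(n) = A·(3)^n.
Try particular u_p(n) = pn + q. Substituting:
  pn + q = 3(p(n-1) + q) - 4n + 2.
Matching the n-coefficient: p = 3p - 4 ⇒ p = 2.
Matching constants: q = -3p + 3q + 2 ⇒ q = 2.
General: u(n) = A·(3)^n + 2 n + 2.
Apply u(0) = 6: A + 2 = 6 ⇒ A = 4.
So u(n) = 4 \cdot 3^{n} + 2 n + 2.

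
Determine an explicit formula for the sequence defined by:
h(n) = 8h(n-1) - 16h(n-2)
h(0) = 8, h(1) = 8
Characteristic equation: x² - 8x + 16 = 0, which is (x - (4))².
Repeated root r = 4.
General solution: h(n) = (A + Bn)·(4)^n.
From h(0) = 8: A = 8.
From h(1) = 8: (A + B)·(4) = 8 ⇒ B = -6.
So h(n) = \left(8 - 6 n\right) \cdot (4)^n.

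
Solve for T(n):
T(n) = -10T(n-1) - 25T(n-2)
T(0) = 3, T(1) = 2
Characteristic equation: x² + 10x + 25 = 0, which is (x - (-5))².
Repeated root r = -5.
General solution: T(n) = (A + Bn)·(-5)^n.
From T(0) = 3: A = 3.
From T(1) = 2: (A + B)·(-5) = 2 ⇒ B = - \frac{17}{5}.
So T(n) = \left(3 - \frac{17 n}{5}\right) \cdot (-5)^n.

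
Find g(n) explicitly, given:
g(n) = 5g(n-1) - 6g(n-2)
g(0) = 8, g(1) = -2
Characteristic equation: x² - 5x + 6 = 0, which factors as (x - (3))(x - (2)) = 0.
Roots r₁ = 3, r₂ = 2 (distinct).
General solution: g(n) = A·(3)^n + B·(2)^n.
From g(0) = 8: A + B = 8.
From g(1) = -2: 3A + 2B = -2.
Solving: A = -18, B = 26.
So g(n) = 26 \cdot 2^{n} - 18 \cdot 3^{n}.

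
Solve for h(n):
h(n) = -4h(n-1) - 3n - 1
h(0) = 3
First-order linear with linear forcing.
Homogeneous solution: h_h(n) = A·(-4)^n.
Try particular h_p(n) = pn + q. Substituting:
  pn + q = -4(p(n-1) + q) - 3n - 1.
Matching the n-coefficient: p = -4p - 3 ⇒ p = - \frac{3}{5}.
Matching constants: q = 4p - 4q - 1 ⇒ q = - \frac{17}{25}.
General: h(n) = A·(-4)^n - \frac{3 n}{5} - \frac{17}{25}.
Apply h(0) = 3: A - \frac{17}{25} = 3 ⇒ A = \frac{92}{25}.
So h(n) = \frac{92 \left(-4\right)^{n}}{25} - \frac{3 n}{5} - \frac{17}{25}.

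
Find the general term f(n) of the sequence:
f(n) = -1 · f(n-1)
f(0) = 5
Pure geometric recurrence with ratio -1.
By induction f(n) = f(0) · (-1)^n = 5 \left(-1\right)^{n}.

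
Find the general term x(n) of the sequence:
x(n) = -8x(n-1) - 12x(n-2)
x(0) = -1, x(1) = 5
Characteristic equation: x² + 8x + 12 = 0, which factors as (x - (-2))(x - (-6)) = 0.
Roots r₁ = -2, r₂ = -6 (distinct).
General solution: x(n) = A·(-2)^n + B·(-6)^n.
From x(0) = -1: A + B = -1.
From x(1) = 5: -2A - 6B = 5.
Solving: A = - \frac{1}{4}, B = - \frac{3}{4}.
So x(n) = - \frac{\left(-2\right)^{n}}{4} - \frac{3 \left(-6\right)^{n}}{4}.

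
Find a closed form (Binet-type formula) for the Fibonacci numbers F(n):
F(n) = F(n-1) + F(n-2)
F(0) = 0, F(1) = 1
This is the Fibonacci sequence.
Characteristic equation: x² - x - 1 = 0; roots r₁ = \frac{1}{2} + \frac{\sqrt{5}}{2}, r₂ = \frac{1}{2} - \frac{\sqrt{5}}{2}.
General: F(n) = A·r₁^n + B·r₂^n. Solving with F(0)=0, F(1)=1 gives A = \frac{\sqrt{5}}{5}, B = - \frac{\sqrt{5}}{5}.
So F(n) = \frac{2^{- n} \sqrt{5} \left(- \left(1 - \sqrt{5}\right)^{n} + \left(1 + \sqrt{5}\right)^{n}\right)}{5}.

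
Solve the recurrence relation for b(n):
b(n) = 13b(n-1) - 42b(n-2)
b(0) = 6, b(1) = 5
Characteristic equation: x² - 13x + 42 = 0, which factors as (x - (6))(x - (7)) = 0.
Roots r₁ = 6, r₂ = 7 (distinct).
General solution: b(n) = A·(6)^n + B·(7)^n.
From b(0) = 6: A + B = 6.
From b(1) = 5: 6A + 7B = 5.
Solving: A = 37, B = -31.
So b(n) = 37 \cdot 6^{n} - 31 \cdot 7^{n}.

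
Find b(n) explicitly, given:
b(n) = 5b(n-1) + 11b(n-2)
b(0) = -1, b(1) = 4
Characteristic equation: x² - 5x - 11 = 0.
Discriminant Δ = (5)² + 4·(11) = 69.
Roots r₁,₂ = (5 ± √69)/2, so r₁ = \frac{5}{2} + \frac{\sqrt{69}}{2}, r₂ = \frac{5}{2} - \frac{\sqrt{69}}{2}.
General solution: b(n) = A·r₁^n + B·r₂^n.
From the initial conditions, A + B = -1 and r₁A + r₂B = 4.
Since r₁ - r₂ = √69: A = (4 - (-1)r₂)/√69 = - \frac{1}{2} + \frac{13 \sqrt{69}}{138}, and B = -1 - A = - \frac{13 \sqrt{69}}{138} - \frac{1}{2}.
So b(n) = \left(- \frac{1}{2} + \frac{13 \sqrt{69}}{138}\right)\left(\frac{5}{2} + \frac{\sqrt{69}}{2}\right)^n + \left(- \frac{13 \sqrt{69}}{138} - \frac{1}{2}\right)\left(\frac{5}{2} - \frac{\sqrt{69}}{2}\right)^n.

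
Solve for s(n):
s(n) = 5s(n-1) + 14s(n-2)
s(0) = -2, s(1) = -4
Characteristic equation: x² - 5x - 14 = 0, which factors as (x - (-2))(x - (7)) = 0.
Roots r₁ = -2, r₂ = 7 (distinct).
General solution: s(n) = A·(-2)^n + B·(7)^n.
From s(0) = -2: A + B = -2.
From s(1) = -4: -2A + 7B = -4.
Solving: A = - \frac{10}{9}, B = - \frac{8}{9}.
So s(n) = - \frac{10 \left(-2\right)^{n}}{9} - \frac{8 \cdot 7^{n}}{9}.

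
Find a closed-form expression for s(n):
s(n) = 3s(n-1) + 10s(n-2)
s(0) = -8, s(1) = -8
Characteristic equation: x² - 3x - 10 = 0, which factors as (x - (5))(x - (-2)) = 0.
Roots r₁ = 5, r₂ = -2 (distinct).
General solution: s(n) = A·(5)^n + B·(-2)^n.
From s(0) = -8: A + B = -8.
From s(1) = -8: 5A - 2B = -8.
Solving: A = - \frac{24}{7}, B = - \frac{32}{7}.
So s(n) = - \frac{32 \left(-2\right)^{n}}{7} - \frac{24 \cdot 5^{n}}{7}.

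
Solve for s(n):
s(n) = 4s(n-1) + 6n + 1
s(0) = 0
First-order linear with linear forcing.
Homogeneous solution: s_h(n) = A·(4)^n.
Try particular s_p(n) = pn + q. Substituting:
  pn + q = 4(p(n-1) + q) + 6n + 1.
Matching the n-coefficient: p = 4p + 6 ⇒ p = -2.
Matching constants: q = -4p + 4q + 1 ⇒ q = -3.
General: s(n) = A·(4)^n - 2 n - 3.
Apply s(0) = 0: A - 3 = 0 ⇒ A = 3.
So s(n) = 3 \cdot 4^{n} - 2 n - 3.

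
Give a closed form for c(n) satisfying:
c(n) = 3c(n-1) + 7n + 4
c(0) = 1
First-order linear with linear forcing.
Homogeneous solution: c_h(n) = A·(3)^n.
Try particular c_p(n) = pn + q. Substituting:
  pn + q = 3(p(n-1) + q) + 7n + 4.
Matching the n-coefficient: p = 3p + 7 ⇒ p = - \frac{7}{2}.
Matching constants: q = -3p + 3q + 4 ⇒ q = - \frac{29}{4}.
General: c(n) = A·(3)^n - \frac{7 n}{2} - \frac{29}{4}.
Apply c(0) = 1: A - \frac{29}{4} = 1 ⇒ A = \frac{33}{4}.
So c(n) = \frac{33 \cdot 3^{n}}{4} - \frac{7 n}{2} - \frac{29}{4}.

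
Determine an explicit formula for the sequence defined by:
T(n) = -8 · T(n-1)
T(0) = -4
Pure geometric recurrence with ratio -8.
By induction T(n) = T(0) · (-8)^n = - 4 \left(-8\right)^{n}.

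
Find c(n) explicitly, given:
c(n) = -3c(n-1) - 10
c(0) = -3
First-order linear non-homogeneous.
Homogeneous solution: c_h(n) = A·(-3)^n.
Try constant particular solution c_p = K: K = -3K - 10 ⇒ K = - \frac{5}{2}.
General: c(n) = A·(-3)^n - \frac{5}{2}.
Apply c(0) = -3: A - \frac{5}{2} = -3 ⇒ A = - \frac{1}{2}.
So c(n) = - \frac{\left(-3\right)^{n}}{2} - \frac{5}{2}.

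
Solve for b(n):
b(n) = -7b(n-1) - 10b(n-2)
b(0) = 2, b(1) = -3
Characteristic equation: x² + 7x + 10 = 0, which factors as (x - (-2))(x - (-5)) = 0.
Roots r₁ = -2, r₂ = -5 (distinct).
General solution: b(n) = A·(-2)^n + B·(-5)^n.
From b(0) = 2: A + B = 2.
From b(1) = -3: -2A - 5B = -3.
Solving: A = \frac{7}{3}, B = - \frac{1}{3}.
So b(n) = \frac{7 \left(-2\right)^{n}}{3} - \frac{\left(-5\right)^{n}}{3}.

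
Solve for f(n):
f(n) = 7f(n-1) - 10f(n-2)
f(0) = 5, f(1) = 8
Characteristic equation: x² - 7x + 10 = 0, which factors as (x - (5))(x - (2)) = 0.
Roots r₁ = 5, r₂ = 2 (distinct).
General solution: f(n) = A·(5)^n + B·(2)^n.
From f(0) = 5: A + B = 5.
From f(1) = 8: 5A + 2B = 8.
Solving: A = - \frac{2}{3}, B = \frac{17}{3}.
So f(n) = \frac{17 \cdot 2^{n}}{3} - \frac{2 \cdot 5^{n}}{3}.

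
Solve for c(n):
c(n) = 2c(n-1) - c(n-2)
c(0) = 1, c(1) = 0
Characteristic equation: x² - 2x + 1 = 0, which is (x - (1))².
Repeated root r = 1.
General solution: c(n) = (A + Bn)·(1)^n.
From c(0) = 1: A = 1.
From c(1) = 0: (A + B)·(1) = 0 ⇒ B = -1.
So c(n) = \left(1 - n\right) \cdot (1)^n.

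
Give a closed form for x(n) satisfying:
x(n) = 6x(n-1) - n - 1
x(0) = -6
First-order linear with linear forcing.
Homogeneous solution: x_h(n) = A·(6)^n.
Try particular x_p(n) = pn + q. Substituting:
  pn + q = 6(p(n-1) + q) - n - 1.
Matching the n-coefficient: p = 6p - 1 ⇒ p = \frac{1}{5}.
Matching constants: q = -6p + 6q - 1 ⇒ q = \frac{11}{25}.
General: x(n) = A·(6)^n + \frac{n}{5} + \frac{11}{25}.
Apply x(0) = -6: A + \frac{11}{25} = -6 ⇒ A = - \frac{161}{25}.
So x(n) = - \frac{161 \cdot 6^{n}}{25} + \frac{n}{5} + \frac{11}{25}.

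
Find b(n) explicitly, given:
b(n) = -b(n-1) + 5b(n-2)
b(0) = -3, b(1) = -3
Characteristic equation: x² + x - 5 = 0.
Discriminant Δ = (-1)² + 4·(5) = 21.
Roots r₁,₂ = (-1 ± √21)/2, so r₁ = - \frac{1}{2} + \frac{\sqrt{21}}{2}, r₂ = - \frac{\sqrt{21}}{2} - \frac{1}{2}.
General solution: b(n) = A·r₁^n + B·r₂^n.
From the initial conditions, A + B = -3 and r₁A + r₂B = -3.
Since r₁ - r₂ = √21: A = (-3 - (-3)r₂)/√21 = - \frac{3}{2} - \frac{3 \sqrt{21}}{14}, and B = -3 - A = - \frac{3}{2} + \frac{3 \sqrt{21}}{14}.
So b(n) = \left(- \frac{3}{2} - \frac{3 \sqrt{21}}{14}\right)\left(- \frac{1}{2} + \frac{\sqrt{21}}{2}\right)^n + \left(- \frac{3}{2} + \frac{3 \sqrt{21}}{14}\right)\left(- \frac{\sqrt{21}}{2} - \frac{1}{2}\right)^n.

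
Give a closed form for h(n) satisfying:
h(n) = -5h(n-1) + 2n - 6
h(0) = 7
First-order linear with linear forcing.
Homogeneous solution: h_h(n) = A·(-5)^n.
Try particular h_p(n) = pn + q. Substituting:
  pn + q = -5(p(n-1) + q) + 2n - 6.
Matching the n-coefficient: p = -5p + 2 ⇒ p = \frac{1}{3}.
Matching constants: q = 5p - 5q - 6 ⇒ q = - \frac{13}{18}.
General: h(n) = A·(-5)^n + \frac{n}{3} - \frac{13}{18}.
Apply h(0) = 7: A - \frac{13}{18} = 7 ⇒ A = \frac{139}{18}.
So h(n) = \frac{139 \left(-5\right)^{n}}{18} + \frac{n}{3} - \frac{13}{18}.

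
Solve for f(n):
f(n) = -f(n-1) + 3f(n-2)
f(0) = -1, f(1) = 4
Characteristic equation: x² + x - 3 = 0.
Discriminant Δ = (-1)² + 4·(3) = 13.
Roots r₁,₂ = (-1 ± √13)/2, so r₁ = - \frac{1}{2} + \frac{\sqrt{13}}{2}, r₂ = - \frac{\sqrt{13}}{2} - \frac{1}{2}.
General solution: f(n) = A·r₁^n + B·r₂^n.
From the initial conditions, A + B = -1 and r₁A + r₂B = 4.
Since r₁ - r₂ = √13: A = (4 - (-1)r₂)/√13 = - \frac{1}{2} + \frac{7 \sqrt{13}}{26}, and B = -1 - A = - \frac{7 \sqrt{13}}{26} - \frac{1}{2}.
So f(n) = \left(- \frac{1}{2} + \frac{7 \sqrt{13}}{26}\right)\left(- \frac{1}{2} + \frac{\sqrt{13}}{2}\right)^n + \left(- \frac{7 \sqrt{13}}{26} - \frac{1}{2}\right)\left(- \frac{\sqrt{13}}{2} - \frac{1}{2}\right)^n.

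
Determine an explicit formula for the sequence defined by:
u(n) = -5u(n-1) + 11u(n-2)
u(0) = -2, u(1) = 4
Characteristic equation: x² + 5x - 11 = 0.
Discriminant Δ = (-5)² + 4·(11) = 69.
Roots r₁,₂ = (-5 ± √69)/2, so r₁ = - \frac{5}{2} + \frac{\sqrt{69}}{2}, r₂ = - \frac{\sqrt{69}}{2} - \frac{5}{2}.
General solution: u(n) = A·r₁^n + B·r₂^n.
From the initial conditions, A + B = -2 and r₁A + r₂B = 4.
Since r₁ - r₂ = √69: A = (4 - (-2)r₂)/√69 = -1 - \frac{\sqrt{69}}{69}, and B = -2 - A = -1 + \frac{\sqrt{69}}{69}.
So u(n) = \left(-1 - \frac{\sqrt{69}}{69}\right)\left(- \frac{5}{2} + \frac{\sqrt{69}}{2}\right)^n + \left(-1 + \frac{\sqrt{69}}{69}\right)\left(- \frac{\sqrt{69}}{2} - \frac{5}{2}\right)^n.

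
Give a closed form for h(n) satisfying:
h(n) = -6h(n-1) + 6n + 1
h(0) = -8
First-order linear with linear forcing.
Homogeneous solution: h_h(n) = A·(-6)^n.
Try particular h_p(n) = pn + q. Substituting:
  pn + q = -6(p(n-1) + q) + 6n + 1.
Matching the n-coefficient: p = -6p + 6 ⇒ p = \frac{6}{7}.
Matching constants: q = 6p - 6q + 1 ⇒ q = \frac{43}{49}.
General: h(n) = A·(-6)^n + \frac{6 n}{7} + \frac{43}{49}.
Apply h(0) = -8: A + \frac{43}{49} = -8 ⇒ A = - \frac{435}{49}.
So h(n) = - \frac{435 \left(-6\right)^{n}}{49} + \frac{6 n}{7} + \frac{43}{49}.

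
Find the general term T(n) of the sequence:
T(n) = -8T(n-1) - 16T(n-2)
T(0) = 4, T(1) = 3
Characteristic equation: x² + 8x + 16 = 0, which is (x - (-4))².
Repeated root r = -4.
General solution: T(n) = (A + Bn)·(-4)^n.
From T(0) = 4: A = 4.
From T(1) = 3: (A + B)·(-4) = 3 ⇒ B = - \frac{19}{4}.
So T(n) = \left(4 - \frac{19 n}{4}\right) \cdot (-4)^n.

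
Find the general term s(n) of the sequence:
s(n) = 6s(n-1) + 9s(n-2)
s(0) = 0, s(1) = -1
Characteristic equation: x² - 6x - 9 = 0.
Discriminant Δ = (6)² + 4·(9) = 72.
Roots r₁,₂ = (6 ± √72)/2, so r₁ = 3 + 3 \sqrt{2}, r₂ = 3 - 3 \sqrt{2}.
General solution: s(n) = A·r₁^n + B·r₂^n.
From the initial conditions, A + B = 0 and r₁A + r₂B = -1.
Since r₁ - r₂ = √72: A = (-1 - (0)r₂)/√72 = - \frac{\sqrt{2}}{12}, and B = 0 - A = \frac{\sqrt{2}}{12}.
So s(n) = \left(- \frac{\sqrt{2}}{12}\right)\left(3 + 3 \sqrt{2}\right)^n + \left(\frac{\sqrt{2}}{12}\right)\left(3 - 3 \sqrt{2}\right)^n.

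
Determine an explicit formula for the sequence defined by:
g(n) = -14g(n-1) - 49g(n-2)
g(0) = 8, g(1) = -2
Characteristic equation: x² + 14x + 49 = 0, which is (x - (-7))².
Repeated root r = -7.
General solution: g(n) = (A + Bn)·(-7)^n.
From g(0) = 8: A = 8.
From g(1) = -2: (A + B)·(-7) = -2 ⇒ B = - \frac{54}{7}.
So g(n) = \left(8 - \frac{54 n}{7}\right) \cdot (-7)^n.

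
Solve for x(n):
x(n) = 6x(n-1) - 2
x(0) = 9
First-order linear non-homogeneous.
Homogeneous solution: x_h(n) = A·(6)^n.
Try constant particular solution x_p = K: K = 6K - 2 ⇒ K = \frac{2}{5}.
General: x(n) = A·(6)^n + \frac{2}{5}.
Apply x(0) = 9: A + \frac{2}{5} = 9 ⇒ A = \frac{43}{5}.
So x(n) = \frac{43 \cdot 6^{n}}{5} + \frac{2}{5}.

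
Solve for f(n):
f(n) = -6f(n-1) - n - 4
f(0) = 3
First-order linear with linear forcing.
Homogeneous solution: f_h(n) = A·(-6)^n.
Try particular f_p(n) = pn + q. Substituting:
  pn + q = -6(p(n-1) + q) - n - 4.
Matching the n-coefficient: p = -6p - 1 ⇒ p = - \frac{1}{7}.
Matching constants: q = 6p - 6q - 4 ⇒ q = - \frac{34}{49}.
General: f(n) = A·(-6)^n - \frac{n}{7} - \frac{34}{49}.
Apply f(0) = 3: A - \frac{34}{49} = 3 ⇒ A = \frac{181}{49}.
So f(n) = \frac{181 \left(-6\right)^{n}}{49} - \frac{n}{7} - \frac{34}{49}.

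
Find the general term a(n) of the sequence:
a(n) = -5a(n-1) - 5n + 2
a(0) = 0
First-order linear with linear forcing.
Homogeneous solution: a_h(n) = A·(-5)^n.
Try particular a_p(n) = pn + q. Substituting:
  pn + q = -5(p(n-1) + q) - 5n + 2.
Matching the n-coefficient: p = -5p - 5 ⇒ p = - \frac{5}{6}.
Matching constants: q = 5p - 5q + 2 ⇒ q = - \frac{13}{36}.
General: a(n) = A·(-5)^n - \frac{5 n}{6} - \frac{13}{36}.
Apply a(0) = 0: A - \frac{13}{36} = 0 ⇒ A = \frac{13}{36}.
So a(n) = \frac{13 \left(-5\right)^{n}}{36} - \frac{5 n}{6} - \frac{13}{36}.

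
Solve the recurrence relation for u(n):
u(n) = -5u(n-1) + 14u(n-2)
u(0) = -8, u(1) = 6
Characteristic equation: x² + 5x - 14 = 0, which factors as (x - (-7))(x - (2)) = 0.
Roots r₁ = -7, r₂ = 2 (distinct).
General solution: u(n) = A·(-7)^n + B·(2)^n.
From u(0) = -8: A + B = -8.
From u(1) = 6: -7A + 2B = 6.
Solving: A = - \frac{22}{9}, B = - \frac{50}{9}.
So u(n) = - \frac{22 \left(-7\right)^{n}}{9} - \frac{50 \cdot 2^{n}}{9}.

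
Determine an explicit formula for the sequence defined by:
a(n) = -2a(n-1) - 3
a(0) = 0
First-order linear non-homogeneous.
Homogeneous solution: a_h(n) = A·(-2)^n.
Try constant particular solution a_p = K: K = -2K - 3 ⇒ K = -1.
General: a(n) = A·(-2)^n - 1.
Apply a(0) = 0: A - 1 = 0 ⇒ A = 1.
So a(n) = \left(-2\right)^{n} - 1.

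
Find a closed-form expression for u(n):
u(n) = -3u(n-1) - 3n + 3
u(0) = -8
First-order linear with linear forcing.
Homogeneous solution: u_h(n) = A·(-3)^n.
Try particular u_p(n) = pn + q. Substituting:
  pn + q = -3(p(n-1) + q) - 3n + 3.
Matching the n-coefficient: p = -3p - 3 ⇒ p = - \frac{3}{4}.
Matching constants: q = 3p - 3q + 3 ⇒ q = \frac{3}{16}.
General: u(n) = A·(-3)^n - \frac{3 n}{4} + \frac{3}{16}.
Apply u(0) = -8: A + \frac{3}{16} = -8 ⇒ A = - \frac{131}{16}.
So u(n) = - \frac{131 \left(-3\right)^{n}}{16} - \frac{3 n}{4} + \frac{3}{16}.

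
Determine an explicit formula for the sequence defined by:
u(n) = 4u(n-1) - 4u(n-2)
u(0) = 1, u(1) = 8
Characteristic equation: x² - 4x + 4 = 0, which is (x - (2))².
Repeated root r = 2.
General solution: u(n) = (A + Bn)·(2)^n.
From u(0) = 1: A = 1.
From u(1) = 8: (A + B)·(2) = 8 ⇒ B = 3.
So u(n) = \left(3 n + 1\right) \cdot (2)^n.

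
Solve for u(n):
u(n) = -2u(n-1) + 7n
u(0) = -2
First-order linear with linear forcing.
Homogeneous solution: u_h(n) = A·(-2)^n.
Try particular u_p(n) = pn + q. Substituting:
  pn + q = -2(p(n-1) + q) + 7n.
Matching the n-coefficient: p = -2p + 7 ⇒ p = \frac{7}{3}.
Matching constants: q = 2p - 2q ⇒ q = \frac{14}{9}.
General: u(n) = A·(-2)^n + \frac{7 n}{3} + \frac{14}{9}.
Apply u(0) = -2: A + \frac{14}{9} = -2 ⇒ A = - \frac{32}{9}.
So u(n) = - \frac{32 \left(-2\right)^{n}}{9} + \frac{7 n}{3} + \frac{14}{9}.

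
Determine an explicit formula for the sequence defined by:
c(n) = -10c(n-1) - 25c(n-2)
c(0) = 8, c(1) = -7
Characteristic equation: x² + 10x + 25 = 0, which is (x - (-5))².
Repeated root r = -5.
General solution: c(n) = (A + Bn)·(-5)^n.
From c(0) = 8: A = 8.
From c(1) = -7: (A + B)·(-5) = -7 ⇒ B = - \frac{33}{5}.
So c(n) = \left(8 - \frac{33 n}{5}\right) \cdot (-5)^n.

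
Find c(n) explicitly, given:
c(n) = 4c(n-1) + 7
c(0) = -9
First-order linear non-homogeneous.
Homogeneous solution: c_h(n) = A·(4)^n.
Try constant particular solution c_p = K: K = 4K + 7 ⇒ K = - \frac{7}{3}.
General: c(n) = A·(4)^n - \frac{7}{3}.
Apply c(0) = -9: A - \frac{7}{3} = -9 ⇒ A = - \frac{20}{3}.
So c(n) = - \frac{20 \cdot 4^{n}}{3} - \frac{7}{3}.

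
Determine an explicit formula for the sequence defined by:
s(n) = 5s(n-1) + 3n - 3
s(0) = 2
First-order linear with linear forcing.
Homogeneous solution: s_h(n) = A·(5)^n.
Try particular s_p(n) = pn + q. Substituting:
  pn + q = 5(p(n-1) + q) + 3n - 3.
Matching the n-coefficient: p = 5p + 3 ⇒ p = - \frac{3}{4}.
Matching constants: q = -5p + 5q - 3 ⇒ q = - \frac{3}{16}.
General: s(n) = A·(5)^n - \frac{3 n}{4} - \frac{3}{16}.
Apply s(0) = 2: A - \frac{3}{16} = 2 ⇒ A = \frac{35}{16}.
So s(n) = \frac{35 \cdot 5^{n}}{16} - \frac{3 n}{4} - \frac{3}{16}.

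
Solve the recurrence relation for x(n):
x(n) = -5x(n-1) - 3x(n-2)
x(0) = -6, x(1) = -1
Characteristic equation: x² + 5x + 3 = 0.
Discriminant Δ = (-5)² + 4·(-3) = 13.
Roots r₁,₂ = (-5 ± √13)/2, so r₁ = - \frac{5}{2} + \frac{\sqrt{13}}{2}, r₂ = - \frac{5}{2} - \frac{\sqrt{13}}{2}.
General solution: x(n) = A·r₁^n + B·r₂^n.
From the initial conditions, A + B = -6 and r₁A + r₂B = -1.
Since r₁ - r₂ = √13: A = (-1 - (-6)r₂)/√13 = - \frac{16 \sqrt{13}}{13} - 3, and B = -6 - A = -3 + \frac{16 \sqrt{13}}{13}.
So x(n) = \left(- \frac{16 \sqrt{13}}{13} - 3\right)\left(- \frac{5}{2} + \frac{\sqrt{13}}{2}\right)^n + \left(-3 + \frac{16 \sqrt{13}}{13}\right)\left(- \frac{5}{2} - \frac{\sqrt{13}}{2}\right)^n.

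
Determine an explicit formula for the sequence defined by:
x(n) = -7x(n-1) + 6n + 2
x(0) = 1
First-order linear with linear forcing.
Homogeneous solution: x_h(n) = A·(-7)^n.
Try particular x_p(n) = pn + q. Substituting:
  pn + q = -7(p(n-1) + q) + 6n + 2.
Matching the n-coefficient: p = -7p + 6 ⇒ p = \frac{3}{4}.
Matching constants: q = 7p - 7q + 2 ⇒ q = \frac{29}{32}.
General: x(n) = A·(-7)^n + \frac{3 n}{4} + \frac{29}{32}.
Apply x(0) = 1: A + \frac{29}{32} = 1 ⇒ A = \frac{3}{32}.
So x(n) = \frac{3 \left(-7\right)^{n}}{32} + \frac{3 n}{4} + \frac{29}{32}.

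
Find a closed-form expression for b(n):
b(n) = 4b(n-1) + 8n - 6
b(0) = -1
First-order linear with linear forcing.
Homogeneous solution: b_h(n) = A·(4)^n.
Try particular b_p(n) = pn + q. Substituting:
  pn + q = 4(p(n-1) + q) + 8n - 6.
Matching the n-coefficient: p = 4p + 8 ⇒ p = - \frac{8}{3}.
Matching constants: q = -4p + 4q - 6 ⇒ q = - \frac{14}{9}.
General: b(n) = A·(4)^n - \frac{8 n}{3} - \frac{14}{9}.
Apply b(0) = -1: A - \frac{14}{9} = -1 ⇒ A = \frac{5}{9}.
So b(n) = \frac{5 \cdot 4^{n}}{9} - \frac{8 n}{3} - \frac{14}{9}.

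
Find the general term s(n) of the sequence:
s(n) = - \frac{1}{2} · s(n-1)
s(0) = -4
Pure geometric recurrence with ratio - \frac{1}{2}.
By induction s(n) = s(0) · (- \frac{1}{2})^n = - 4 \left(- \frac{1}{2}\right)^{n}.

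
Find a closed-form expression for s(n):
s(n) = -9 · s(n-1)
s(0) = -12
Pure geometric recurrence with ratio -9.
By induction s(n) = s(0) · (-9)^n = - 12 \left(-9\right)^{n}.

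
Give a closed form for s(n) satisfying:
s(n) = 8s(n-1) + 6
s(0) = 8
First-order linear non-homogeneous.
Homogeneous solution: s_h(n) = A·(8)^n.
Try constant particular solution s_p = K: K = 8K + 6 ⇒ K = - \frac{6}{7}.
General: s(n) = A·(8)^n - \frac{6}{7}.
Apply s(0) = 8: A - \frac{6}{7} = 8 ⇒ A = \frac{62}{7}.
So s(n) = \frac{62 \cdot 8^{n}}{7} - \frac{6}{7}.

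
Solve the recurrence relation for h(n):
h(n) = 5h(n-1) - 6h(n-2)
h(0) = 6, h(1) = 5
Characteristic equation: x² - 5x + 6 = 0, which factors as (x - (3))(x - (2)) = 0.
Roots r₁ = 3, r₂ = 2 (distinct).
General solution: h(n) = A·(3)^n + B·(2)^n.
From h(0) = 6: A + B = 6.
From h(1) = 5: 3A + 2B = 5.
Solving: A = -7, B = 13.
So h(n) = 13 \cdot 2^{n} - 7 \cdot 3^{n}.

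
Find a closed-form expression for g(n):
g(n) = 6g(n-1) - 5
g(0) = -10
First-order linear non-homogeneous.
Homogeneous solution: g_h(n) = A·(6)^n.
Try constant particular solution g_p = K: K = 6K - 5 ⇒ K = 1.
General: g(n) = A·(6)^n + 1.
Apply g(0) = -10: A + 1 = -10 ⇒ A = -11.
So g(n) = 1 - 11 \cdot 6^{n}.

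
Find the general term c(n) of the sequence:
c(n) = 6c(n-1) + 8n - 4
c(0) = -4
First-order linear with linear forcing.
Homogeneous solution: c_h(n) = A·(6)^n.
Try particular c_p(n) = pn + q. Substituting:
  pn + q = 6(p(n-1) + q) + 8n - 4.
Matching the n-coefficient: p = 6p + 8 ⇒ p = - \frac{8}{5}.
Matching constants: q = -6p + 6q - 4 ⇒ q = - \frac{28}{25}.
General: c(n) = A·(6)^n - \frac{8 n}{5} - \frac{28}{25}.
Apply c(0) = -4: A - \frac{28}{25} = -4 ⇒ A = - \frac{72}{25}.
So c(n) = - \frac{72 \cdot 6^{n}}{25} - \frac{8 n}{5} - \frac{28}{25}.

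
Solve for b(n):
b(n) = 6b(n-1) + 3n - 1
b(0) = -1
First-order linear with linear forcing.
Homogeneous solution: b_h(n) = A·(6)^n.
Try particular b_p(n) = pn + q. Substituting:
  pn + q = 6(p(n-1) + q) + 3n - 1.
Matching the n-coefficient: p = 6p + 3 ⇒ p = - \frac{3}{5}.
Matching constants: q = -6p + 6q - 1 ⇒ q = - \frac{13}{25}.
General: b(n) = A·(6)^n - \frac{3 n}{5} - \frac{13}{25}.
Apply b(0) = -1: A - \frac{13}{25} = -1 ⇒ A = - \frac{12}{25}.
So b(n) = - \frac{12 \cdot 6^{n}}{25} - \frac{3 n}{5} - \frac{13}{25}.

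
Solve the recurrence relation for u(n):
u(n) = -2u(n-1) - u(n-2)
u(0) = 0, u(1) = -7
Characteristic equation: x² + 2x + 1 = 0, which is (x - (-1))².
Repeated root r = -1.
General solution: u(n) = (A + Bn)·(-1)^n.
From u(0) = 0: A = 0.
From u(1) = -7: (A + B)·(-1) = -7 ⇒ B = 7.
So u(n) = \left(7 n\right) \cdot (-1)^n.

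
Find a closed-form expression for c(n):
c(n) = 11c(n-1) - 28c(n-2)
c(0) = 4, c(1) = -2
Characteristic equation: x² - 11x + 28 = 0, which factors as (x - (4))(x - (7)) = 0.
Roots r₁ = 4, r₂ = 7 (distinct).
General solution: c(n) = A·(4)^n + B·(7)^n.
From c(0) = 4: A + B = 4.
From c(1) = -2: 4A + 7B = -2.
Solving: A = 10, B = -6.
So c(n) = 10 \cdot 4^{n} - 6 \cdot 7^{n}.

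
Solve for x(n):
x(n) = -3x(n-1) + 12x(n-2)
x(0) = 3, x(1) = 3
Characteristic equation: x² + 3x - 12 = 0.
Discriminant Δ = (-3)² + 4·(12) = 57.
Roots r₁,₂ = (-3 ± √57)/2, so r₁ = - \frac{3}{2} + \frac{\sqrt{57}}{2}, r₂ = - \frac{\sqrt{57}}{2} - \frac{3}{2}.
General solution: x(n) = A·r₁^n + B·r₂^n.
From the initial conditions, A + B = 3 and r₁A + r₂B = 3.
Since r₁ - r₂ = √57: A = (3 - (3)r₂)/√57 = \frac{5 \sqrt{57}}{38} + \frac{3}{2}, and B = 3 - A = \frac{3}{2} - \frac{5 \sqrt{57}}{38}.
So x(n) = \left(\frac{5 \sqrt{57}}{38} + \frac{3}{2}\right)\left(- \frac{3}{2} + \frac{\sqrt{57}}{2}\right)^n + \left(\frac{3}{2} - \frac{5 \sqrt{57}}{38}\right)\left(- \frac{\sqrt{57}}{2} - \frac{3}{2}\right)^n.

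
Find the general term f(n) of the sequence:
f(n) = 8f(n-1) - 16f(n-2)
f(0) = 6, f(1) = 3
Characteristic equation: x² - 8x + 16 = 0, which is (x - (4))².
Repeated root r = 4.
General solution: f(n) = (A + Bn)·(4)^n.
From f(0) = 6: A = 6.
From f(1) = 3: (A + B)·(4) = 3 ⇒ B = - \frac{21}{4}.
So f(n) = \left(6 - \frac{21 n}{4}\right) \cdot (4)^n.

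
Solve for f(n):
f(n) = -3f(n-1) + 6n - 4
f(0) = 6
First-order linear with linear forcing.
Homogeneous solution: f_h(n) = A·(-3)^n.
Try particular f_p(n) = pn + q. Substituting:
  pn + q = -3(p(n-1) + q) + 6n - 4.
Matching the n-coefficient: p = -3p + 6 ⇒ p = \frac{3}{2}.
Matching constants: q = 3p - 3q - 4 ⇒ q = \frac{1}{8}.
General: f(n) = A·(-3)^n + \frac{3 n}{2} + \frac{1}{8}.
Apply f(0) = 6: A + \frac{1}{8} = 6 ⇒ A = \frac{47}{8}.
So f(n) = \frac{47 \left(-3\right)^{n}}{8} + \frac{3 n}{2} + \frac{1}{8}.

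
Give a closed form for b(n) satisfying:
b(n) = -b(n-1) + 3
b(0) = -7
First-order linear non-homogeneous.
Homogeneous solution: b_h(n) = A·(-1)^n.
Try constant particular solution b_p = K: K = -K + 3 ⇒ K = \frac{3}{2}.
General: b(n) = A·(-1)^n + \frac{3}{2}.
Apply b(0) = -7: A + \frac{3}{2} = -7 ⇒ A = - \frac{17}{2}.
So b(n) = \frac{3}{2} - \frac{17 \left(-1\right)^{n}}{2}.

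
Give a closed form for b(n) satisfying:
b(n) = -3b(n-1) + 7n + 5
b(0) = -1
First-order linear with linear forcing.
Homogeneous solution: b_h(n) = A·(-3)^n.
Try particular b_p(n) = pn + q. Substituting:
  pn + q = -3(p(n-1) + q) + 7n + 5.
Matching the n-coefficient: p = -3p + 7 ⇒ p = \frac{7}{4}.
Matching constants: q = 3p - 3q + 5 ⇒ q = \frac{41}{16}.
General: b(n) = A·(-3)^n + \frac{7 n}{4} + \frac{41}{16}.
Apply b(0) = -1: A + \frac{41}{16} = -1 ⇒ A = - \frac{57}{16}.
So b(n) = - \frac{57 \left(-3\right)^{n}}{16} + \frac{7 n}{4} + \frac{41}{16}.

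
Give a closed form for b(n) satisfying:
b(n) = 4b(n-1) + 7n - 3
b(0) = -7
First-order linear with linear forcing.
Homogeneous solution: b_h(n) = A·(4)^n.
Try particular b_p(n) = pn + q. Substituting:
  pn + q = 4(p(n-1) + q) + 7n - 3.
Matching the n-coefficient: p = 4p + 7 ⇒ p = - \frac{7}{3}.
Matching constants: q = -4p + 4q - 3 ⇒ q = - \frac{19}{9}.
General: b(n) = A·(4)^n - \frac{7 n}{3} - \frac{19}{9}.
Apply b(0) = -7: A - \frac{19}{9} = -7 ⇒ A = - \frac{44}{9}.
So b(n) = - \frac{44 \cdot 4^{n}}{9} - \frac{7 n}{3} - \frac{19}{9}.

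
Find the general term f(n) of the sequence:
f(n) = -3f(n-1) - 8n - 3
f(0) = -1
First-order linear with linear forcing.
Homogeneous solution: f_h(n) = A·(-3)^n.
Try particular f_p(n) = pn + q. Substituting:
  pn + q = -3(p(n-1) + q) - 8n - 3.
Matching the n-coefficient: p = -3p - 8 ⇒ p = -2.
Matching constants: q = 3p - 3q - 3 ⇒ q = - \frac{9}{4}.
General: f(n) = A·(-3)^n - 2 n - \frac{9}{4}.
Apply f(0) = -1: A - \frac{9}{4} = -1 ⇒ A = \frac{5}{4}.
So f(n) = \frac{5 \left(-3\right)^{n}}{4} - 2 n - \frac{9}{4}.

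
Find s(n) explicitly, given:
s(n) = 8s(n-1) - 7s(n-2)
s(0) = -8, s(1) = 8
Characteristic equation: x² - 8x + 7 = 0, which factors as (x - (7))(x - (1)) = 0.
Roots r₁ = 7, r₂ = 1 (distinct).
General solution: s(n) = A·(7)^n + B·(1)^n.
From s(0) = -8: A + B = -8.
From s(1) = 8: 7A + B = 8.
Solving: A = \frac{8}{3}, B = - \frac{32}{3}.
So s(n) = \frac{8 \cdot 7^{n}}{3} - \frac{32}{3}.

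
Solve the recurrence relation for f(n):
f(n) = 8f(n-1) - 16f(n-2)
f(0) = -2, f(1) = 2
Characteristic equation: x² - 8x + 16 = 0, which is (x - (4))².
Repeated root r = 4.
General solution: f(n) = (A + Bn)·(4)^n.
From f(0) = -2: A = -2.
From f(1) = 2: (A + B)·(4) = 2 ⇒ B = \frac{5}{2}.
So f(n) = \left(\frac{5 n}{2} - 2\right) \cdot (4)^n.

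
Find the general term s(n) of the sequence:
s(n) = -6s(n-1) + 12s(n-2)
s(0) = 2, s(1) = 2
Characteristic equation: x² + 6x - 12 = 0.
Discriminant Δ = (-6)² + 4·(12) = 84.
Roots r₁,₂ = (-6 ± √84)/2, so r₁ = -3 + \sqrt{21}, r₂ = - \sqrt{21} - 3.
General solution: s(n) = A·r₁^n + B·r₂^n.
From the initial conditions, A + B = 2 and r₁A + r₂B = 2.
Since r₁ - r₂ = √84: A = (2 - (2)r₂)/√84 = \frac{4 \sqrt{21}}{21} + 1, and B = 2 - A = 1 - \frac{4 \sqrt{21}}{21}.
So s(n) = \left(\frac{4 \sqrt{21}}{21} + 1\right)\left(-3 + \sqrt{21}\right)^n + \left(1 - \frac{4 \sqrt{21}}{21}\right)\left(- \sqrt{21} - 3\right)^n.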